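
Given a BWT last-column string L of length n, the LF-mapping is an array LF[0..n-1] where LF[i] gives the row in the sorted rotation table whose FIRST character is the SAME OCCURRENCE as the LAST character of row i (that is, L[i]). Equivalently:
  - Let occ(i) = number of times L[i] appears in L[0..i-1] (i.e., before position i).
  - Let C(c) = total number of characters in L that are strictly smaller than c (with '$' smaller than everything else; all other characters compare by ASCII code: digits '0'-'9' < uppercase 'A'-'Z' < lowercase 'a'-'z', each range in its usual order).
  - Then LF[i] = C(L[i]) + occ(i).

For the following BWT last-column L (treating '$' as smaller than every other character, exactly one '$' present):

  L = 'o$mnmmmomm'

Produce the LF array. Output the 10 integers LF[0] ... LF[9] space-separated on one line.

Answer: 8 0 1 7 2 3 4 9 5 6

Derivation:
Char counts: '$':1, 'm':6, 'n':1, 'o':2
C (first-col start): C('$')=0, C('m')=1, C('n')=7, C('o')=8
L[0]='o': occ=0, LF[0]=C('o')+0=8+0=8
L[1]='$': occ=0, LF[1]=C('$')+0=0+0=0
L[2]='m': occ=0, LF[2]=C('m')+0=1+0=1
L[3]='n': occ=0, LF[3]=C('n')+0=7+0=7
L[4]='m': occ=1, LF[4]=C('m')+1=1+1=2
L[5]='m': occ=2, LF[5]=C('m')+2=1+2=3
L[6]='m': occ=3, LF[6]=C('m')+3=1+3=4
L[7]='o': occ=1, LF[7]=C('o')+1=8+1=9
L[8]='m': occ=4, LF[8]=C('m')+4=1+4=5
L[9]='m': occ=5, LF[9]=C('m')+5=1+5=6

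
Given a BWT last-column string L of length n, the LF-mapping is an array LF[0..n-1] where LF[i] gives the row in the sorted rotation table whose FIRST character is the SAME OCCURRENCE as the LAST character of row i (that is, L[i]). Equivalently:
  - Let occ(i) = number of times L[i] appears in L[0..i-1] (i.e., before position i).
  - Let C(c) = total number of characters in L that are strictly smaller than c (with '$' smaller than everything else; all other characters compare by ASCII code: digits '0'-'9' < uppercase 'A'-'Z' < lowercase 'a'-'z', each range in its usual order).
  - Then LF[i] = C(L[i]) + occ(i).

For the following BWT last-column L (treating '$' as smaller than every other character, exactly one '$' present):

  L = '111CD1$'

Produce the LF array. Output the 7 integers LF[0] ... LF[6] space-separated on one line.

Answer: 1 2 3 5 6 4 0

Derivation:
Char counts: '$':1, '1':4, 'C':1, 'D':1
C (first-col start): C('$')=0, C('1')=1, C('C')=5, C('D')=6
L[0]='1': occ=0, LF[0]=C('1')+0=1+0=1
L[1]='1': occ=1, LF[1]=C('1')+1=1+1=2
L[2]='1': occ=2, LF[2]=C('1')+2=1+2=3
L[3]='C': occ=0, LF[3]=C('C')+0=5+0=5
L[4]='D': occ=0, LF[4]=C('D')+0=6+0=6
L[5]='1': occ=3, LF[5]=C('1')+3=1+3=4
L[6]='$': occ=0, LF[6]=C('$')+0=0+0=0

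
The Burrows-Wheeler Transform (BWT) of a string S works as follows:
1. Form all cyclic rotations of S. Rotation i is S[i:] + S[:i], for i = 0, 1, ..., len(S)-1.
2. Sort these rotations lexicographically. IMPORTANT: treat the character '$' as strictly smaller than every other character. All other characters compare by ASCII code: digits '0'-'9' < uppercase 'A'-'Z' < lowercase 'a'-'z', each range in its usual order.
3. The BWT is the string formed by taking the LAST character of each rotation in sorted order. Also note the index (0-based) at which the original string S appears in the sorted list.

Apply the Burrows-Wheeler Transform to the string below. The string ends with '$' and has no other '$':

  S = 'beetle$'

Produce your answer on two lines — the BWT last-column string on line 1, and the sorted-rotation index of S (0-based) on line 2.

All 7 rotations (rotation i = S[i:]+S[:i]):
  rot[0] = beetle$
  rot[1] = eetle$b
  rot[2] = etle$be
  rot[3] = tle$bee
  rot[4] = le$beet
  rot[5] = e$beetl
  rot[6] = $beetle
Sorted (with $ < everything):
  sorted[0] = $beetle  (last char: 'e')
  sorted[1] = beetle$  (last char: '$')
  sorted[2] = e$beetl  (last char: 'l')
  sorted[3] = eetle$b  (last char: 'b')
  sorted[4] = etle$be  (last char: 'e')
  sorted[5] = le$beet  (last char: 't')
  sorted[6] = tle$bee  (last char: 'e')
Last column: e$lbete
Original string S is at sorted index 1

Answer: e$lbete
1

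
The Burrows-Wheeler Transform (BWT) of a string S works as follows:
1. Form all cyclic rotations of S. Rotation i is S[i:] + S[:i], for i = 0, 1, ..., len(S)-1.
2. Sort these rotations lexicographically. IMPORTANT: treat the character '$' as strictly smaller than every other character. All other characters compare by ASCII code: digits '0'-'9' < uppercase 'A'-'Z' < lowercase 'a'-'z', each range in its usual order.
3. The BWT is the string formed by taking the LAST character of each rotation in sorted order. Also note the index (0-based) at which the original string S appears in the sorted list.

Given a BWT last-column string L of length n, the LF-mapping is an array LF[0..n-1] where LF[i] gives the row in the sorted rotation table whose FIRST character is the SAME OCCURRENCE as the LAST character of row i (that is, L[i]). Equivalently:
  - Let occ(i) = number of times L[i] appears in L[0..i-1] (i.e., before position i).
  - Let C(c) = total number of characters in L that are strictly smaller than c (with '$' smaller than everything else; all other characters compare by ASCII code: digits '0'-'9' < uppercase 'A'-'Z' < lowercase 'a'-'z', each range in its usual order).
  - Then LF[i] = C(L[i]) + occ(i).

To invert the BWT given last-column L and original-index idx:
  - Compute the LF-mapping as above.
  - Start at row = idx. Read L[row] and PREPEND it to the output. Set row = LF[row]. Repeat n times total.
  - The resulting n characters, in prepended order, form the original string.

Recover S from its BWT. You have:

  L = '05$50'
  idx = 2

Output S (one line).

LF mapping: 1 3 0 4 2
Walk LF starting at row 2, prepending L[row]:
  step 1: row=2, L[2]='$', prepend. Next row=LF[2]=0
  step 2: row=0, L[0]='0', prepend. Next row=LF[0]=1
  step 3: row=1, L[1]='5', prepend. Next row=LF[1]=3
  step 4: row=3, L[3]='5', prepend. Next row=LF[3]=4
  step 5: row=4, L[4]='0', prepend. Next row=LF[4]=2
Reversed output: 0550$

Answer: 0550$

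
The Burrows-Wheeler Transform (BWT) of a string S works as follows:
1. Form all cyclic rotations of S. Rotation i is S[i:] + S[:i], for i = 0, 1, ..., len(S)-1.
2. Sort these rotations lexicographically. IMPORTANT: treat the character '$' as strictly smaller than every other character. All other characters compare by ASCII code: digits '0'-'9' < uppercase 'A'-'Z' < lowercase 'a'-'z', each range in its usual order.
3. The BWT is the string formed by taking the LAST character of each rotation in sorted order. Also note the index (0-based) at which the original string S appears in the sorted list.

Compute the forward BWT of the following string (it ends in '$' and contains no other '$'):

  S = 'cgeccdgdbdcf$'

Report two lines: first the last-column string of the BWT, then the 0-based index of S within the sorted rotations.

All 13 rotations (rotation i = S[i:]+S[:i]):
  rot[0] = cgeccdgdbdcf$
  rot[1] = geccdgdbdcf$c
  rot[2] = eccdgdbdcf$cg
  rot[3] = ccdgdbdcf$cge
  rot[4] = cdgdbdcf$cgec
  rot[5] = dgdbdcf$cgecc
  rot[6] = gdbdcf$cgeccd
  rot[7] = dbdcf$cgeccdg
  rot[8] = bdcf$cgeccdgd
  rot[9] = dcf$cgeccdgdb
  rot[10] = cf$cgeccdgdbd
  rot[11] = f$cgeccdgdbdc
  rot[12] = $cgeccdgdbdcf
Sorted (with $ < everything):
  sorted[0] = $cgeccdgdbdcf  (last char: 'f')
  sorted[1] = bdcf$cgeccdgd  (last char: 'd')
  sorted[2] = ccdgdbdcf$cge  (last char: 'e')
  sorted[3] = cdgdbdcf$cgec  (last char: 'c')
  sorted[4] = cf$cgeccdgdbd  (last char: 'd')
  sorted[5] = cgeccdgdbdcf$  (last char: '$')
  sorted[6] = dbdcf$cgeccdg  (last char: 'g')
  sorted[7] = dcf$cgeccdgdb  (last char: 'b')
  sorted[8] = dgdbdcf$cgecc  (last char: 'c')
  sorted[9] = eccdgdbdcf$cg  (last char: 'g')
  sorted[10] = f$cgeccdgdbdc  (last char: 'c')
  sorted[11] = gdbdcf$cgeccd  (last char: 'd')
  sorted[12] = geccdgdbdcf$c  (last char: 'c')
Last column: fdecd$gbcgcdc
Original string S is at sorted index 5

Answer: fdecd$gbcgcdc
5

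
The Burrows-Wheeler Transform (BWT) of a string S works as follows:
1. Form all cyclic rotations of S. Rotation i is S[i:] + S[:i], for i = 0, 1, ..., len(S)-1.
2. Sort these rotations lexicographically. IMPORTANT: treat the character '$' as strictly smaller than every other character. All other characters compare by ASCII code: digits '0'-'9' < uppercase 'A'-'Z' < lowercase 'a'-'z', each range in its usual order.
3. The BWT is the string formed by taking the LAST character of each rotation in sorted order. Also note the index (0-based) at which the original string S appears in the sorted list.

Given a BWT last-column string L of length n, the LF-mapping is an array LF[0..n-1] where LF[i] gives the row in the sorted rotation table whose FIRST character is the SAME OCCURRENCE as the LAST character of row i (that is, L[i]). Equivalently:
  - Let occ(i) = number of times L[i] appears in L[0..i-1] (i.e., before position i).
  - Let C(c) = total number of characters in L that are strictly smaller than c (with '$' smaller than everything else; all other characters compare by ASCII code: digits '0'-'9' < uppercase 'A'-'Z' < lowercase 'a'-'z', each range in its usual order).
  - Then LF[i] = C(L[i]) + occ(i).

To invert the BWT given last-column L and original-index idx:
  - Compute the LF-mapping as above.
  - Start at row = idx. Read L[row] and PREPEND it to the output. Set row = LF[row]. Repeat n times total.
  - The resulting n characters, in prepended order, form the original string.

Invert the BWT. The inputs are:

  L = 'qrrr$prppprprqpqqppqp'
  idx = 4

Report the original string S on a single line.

Answer: pprqrppqqrpprpprpqrq$

Derivation:
LF mapping: 10 15 16 17 0 1 18 2 3 4 19 5 20 11 6 12 13 7 8 14 9
Walk LF starting at row 4, prepending L[row]:
  step 1: row=4, L[4]='$', prepend. Next row=LF[4]=0
  step 2: row=0, L[0]='q', prepend. Next row=LF[0]=10
  step 3: row=10, L[10]='r', prepend. Next row=LF[10]=19
  step 4: row=19, L[19]='q', prepend. Next row=LF[19]=14
  step 5: row=14, L[14]='p', prepend. Next row=LF[14]=6
  step 6: row=6, L[6]='r', prepend. Next row=LF[6]=18
  step 7: row=18, L[18]='p', prepend. Next row=LF[18]=8
  step 8: row=8, L[8]='p', prepend. Next row=LF[8]=3
  step 9: row=3, L[3]='r', prepend. Next row=LF[3]=17
  step 10: row=17, L[17]='p', prepend. Next row=LF[17]=7
  step 11: row=7, L[7]='p', prepend. Next row=LF[7]=2
  step 12: row=2, L[2]='r', prepend. Next row=LF[2]=16
  step 13: row=16, L[16]='q', prepend. Next row=LF[16]=13
  step 14: row=13, L[13]='q', prepend. Next row=LF[13]=11
  step 15: row=11, L[11]='p', prepend. Next row=LF[11]=5
  step 16: row=5, L[5]='p', prepend. Next row=LF[5]=1
  step 17: row=1, L[1]='r', prepend. Next row=LF[1]=15
  step 18: row=15, L[15]='q', prepend. Next row=LF[15]=12
  step 19: row=12, L[12]='r', prepend. Next row=LF[12]=20
  step 20: row=20, L[20]='p', prepend. Next row=LF[20]=9
  step 21: row=9, L[9]='p', prepend. Next row=LF[9]=4
Reversed output: pprqrppqqrpprpprpqrq$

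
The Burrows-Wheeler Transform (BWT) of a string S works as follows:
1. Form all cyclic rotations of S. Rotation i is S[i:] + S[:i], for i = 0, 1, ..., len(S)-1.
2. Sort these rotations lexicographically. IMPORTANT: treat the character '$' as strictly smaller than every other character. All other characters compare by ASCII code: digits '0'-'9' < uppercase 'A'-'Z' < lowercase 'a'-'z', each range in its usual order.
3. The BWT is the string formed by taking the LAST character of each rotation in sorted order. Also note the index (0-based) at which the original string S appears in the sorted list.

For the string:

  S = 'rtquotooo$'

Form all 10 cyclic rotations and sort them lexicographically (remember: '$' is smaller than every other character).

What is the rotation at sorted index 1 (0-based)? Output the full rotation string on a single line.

All 10 rotations (rotation i = S[i:]+S[:i]):
  rot[0] = rtquotooo$
  rot[1] = tquotooo$r
  rot[2] = quotooo$rt
  rot[3] = uotooo$rtq
  rot[4] = otooo$rtqu
  rot[5] = tooo$rtquo
  rot[6] = ooo$rtquot
  rot[7] = oo$rtquoto
  rot[8] = o$rtquotoo
  rot[9] = $rtquotooo
Sorted (with $ < everything):
  sorted[0] = $rtquotooo
  sorted[1] = o$rtquotoo
  sorted[2] = oo$rtquoto
  sorted[3] = ooo$rtquot
  sorted[4] = otooo$rtqu
  sorted[5] = quotooo$rt
  sorted[6] = rtquotooo$
  sorted[7] = tooo$rtquo
  sorted[8] = tquotooo$r
  sorted[9] = uotooo$rtq
sorted[1] = o$rtquotoo

Answer: o$rtquotoo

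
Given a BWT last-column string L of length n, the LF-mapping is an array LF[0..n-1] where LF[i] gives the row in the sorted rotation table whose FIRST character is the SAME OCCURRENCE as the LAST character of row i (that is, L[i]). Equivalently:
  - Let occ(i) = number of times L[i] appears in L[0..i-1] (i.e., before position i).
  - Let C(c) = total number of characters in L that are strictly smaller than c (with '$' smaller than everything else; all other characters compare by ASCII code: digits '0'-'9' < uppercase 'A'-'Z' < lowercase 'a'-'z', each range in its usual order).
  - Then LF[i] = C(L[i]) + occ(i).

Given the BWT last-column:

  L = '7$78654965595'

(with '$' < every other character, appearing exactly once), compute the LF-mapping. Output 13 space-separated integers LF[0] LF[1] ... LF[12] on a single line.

Answer: 8 0 9 10 6 2 1 11 7 3 4 12 5

Derivation:
Char counts: '$':1, '4':1, '5':4, '6':2, '7':2, '8':1, '9':2
C (first-col start): C('$')=0, C('4')=1, C('5')=2, C('6')=6, C('7')=8, C('8')=10, C('9')=11
L[0]='7': occ=0, LF[0]=C('7')+0=8+0=8
L[1]='$': occ=0, LF[1]=C('$')+0=0+0=0
L[2]='7': occ=1, LF[2]=C('7')+1=8+1=9
L[3]='8': occ=0, LF[3]=C('8')+0=10+0=10
L[4]='6': occ=0, LF[4]=C('6')+0=6+0=6
L[5]='5': occ=0, LF[5]=C('5')+0=2+0=2
L[6]='4': occ=0, LF[6]=C('4')+0=1+0=1
L[7]='9': occ=0, LF[7]=C('9')+0=11+0=11
L[8]='6': occ=1, LF[8]=C('6')+1=6+1=7
L[9]='5': occ=1, LF[9]=C('5')+1=2+1=3
L[10]='5': occ=2, LF[10]=C('5')+2=2+2=4
L[11]='9': occ=1, LF[11]=C('9')+1=11+1=12
L[12]='5': occ=3, LF[12]=C('5')+3=2+3=5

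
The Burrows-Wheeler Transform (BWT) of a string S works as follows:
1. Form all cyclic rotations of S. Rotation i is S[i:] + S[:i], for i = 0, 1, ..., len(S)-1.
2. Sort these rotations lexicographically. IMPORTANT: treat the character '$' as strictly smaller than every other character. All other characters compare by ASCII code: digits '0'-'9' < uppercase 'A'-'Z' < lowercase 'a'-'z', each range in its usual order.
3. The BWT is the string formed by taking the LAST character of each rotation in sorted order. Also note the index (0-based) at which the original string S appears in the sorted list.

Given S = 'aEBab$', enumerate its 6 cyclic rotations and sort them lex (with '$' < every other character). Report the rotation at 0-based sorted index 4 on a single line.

Answer: ab$aEB

Derivation:
All 6 rotations (rotation i = S[i:]+S[:i]):
  rot[0] = aEBab$
  rot[1] = EBab$a
  rot[2] = Bab$aE
  rot[3] = ab$aEB
  rot[4] = b$aEBa
  rot[5] = $aEBab
Sorted (with $ < everything):
  sorted[0] = $aEBab
  sorted[1] = Bab$aE
  sorted[2] = EBab$a
  sorted[3] = aEBab$
  sorted[4] = ab$aEB
  sorted[5] = b$aEBa
sorted[4] = ab$aEB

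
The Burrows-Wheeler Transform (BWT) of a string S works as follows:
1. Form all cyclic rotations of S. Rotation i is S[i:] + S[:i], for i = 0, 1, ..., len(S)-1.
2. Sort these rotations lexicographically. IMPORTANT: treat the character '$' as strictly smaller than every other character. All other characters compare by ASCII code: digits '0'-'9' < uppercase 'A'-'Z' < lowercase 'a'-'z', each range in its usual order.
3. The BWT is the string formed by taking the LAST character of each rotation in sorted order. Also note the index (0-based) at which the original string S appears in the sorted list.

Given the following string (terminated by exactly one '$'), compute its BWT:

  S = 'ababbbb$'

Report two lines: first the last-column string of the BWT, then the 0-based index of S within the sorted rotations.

Answer: b$bbabba
1

Derivation:
All 8 rotations (rotation i = S[i:]+S[:i]):
  rot[0] = ababbbb$
  rot[1] = babbbb$a
  rot[2] = abbbb$ab
  rot[3] = bbbb$aba
  rot[4] = bbb$abab
  rot[5] = bb$ababb
  rot[6] = b$ababbb
  rot[7] = $ababbbb
Sorted (with $ < everything):
  sorted[0] = $ababbbb  (last char: 'b')
  sorted[1] = ababbbb$  (last char: '$')
  sorted[2] = abbbb$ab  (last char: 'b')
  sorted[3] = b$ababbb  (last char: 'b')
  sorted[4] = babbbb$a  (last char: 'a')
  sorted[5] = bb$ababb  (last char: 'b')
  sorted[6] = bbb$abab  (last char: 'b')
  sorted[7] = bbbb$aba  (last char: 'a')
Last column: b$bbabba
Original string S is at sorted index 1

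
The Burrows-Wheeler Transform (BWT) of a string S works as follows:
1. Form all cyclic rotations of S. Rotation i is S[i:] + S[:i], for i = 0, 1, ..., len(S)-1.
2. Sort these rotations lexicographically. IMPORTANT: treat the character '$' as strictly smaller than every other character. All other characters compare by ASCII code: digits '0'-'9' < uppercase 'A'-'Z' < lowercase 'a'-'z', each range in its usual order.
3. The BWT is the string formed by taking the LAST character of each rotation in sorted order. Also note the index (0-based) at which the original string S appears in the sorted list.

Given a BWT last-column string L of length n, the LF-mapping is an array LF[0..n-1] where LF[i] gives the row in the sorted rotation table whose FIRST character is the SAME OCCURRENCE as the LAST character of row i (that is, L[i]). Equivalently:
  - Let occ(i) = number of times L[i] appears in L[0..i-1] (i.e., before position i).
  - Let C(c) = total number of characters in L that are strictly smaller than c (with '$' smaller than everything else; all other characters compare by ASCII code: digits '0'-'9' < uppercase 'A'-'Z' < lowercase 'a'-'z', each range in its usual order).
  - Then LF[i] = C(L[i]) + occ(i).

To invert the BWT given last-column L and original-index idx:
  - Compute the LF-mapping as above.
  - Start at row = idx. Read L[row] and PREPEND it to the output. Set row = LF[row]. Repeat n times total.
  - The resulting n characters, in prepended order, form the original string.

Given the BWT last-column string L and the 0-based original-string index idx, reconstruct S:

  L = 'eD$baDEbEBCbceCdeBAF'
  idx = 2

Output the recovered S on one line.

Answer: BEEDAebDCbaCFedcbBe$

Derivation:
LF mapping: 17 6 0 12 11 7 8 13 9 2 4 14 15 18 5 16 19 3 1 10
Walk LF starting at row 2, prepending L[row]:
  step 1: row=2, L[2]='$', prepend. Next row=LF[2]=0
  step 2: row=0, L[0]='e', prepend. Next row=LF[0]=17
  step 3: row=17, L[17]='B', prepend. Next row=LF[17]=3
  step 4: row=3, L[3]='b', prepend. Next row=LF[3]=12
  step 5: row=12, L[12]='c', prepend. Next row=LF[12]=15
  step 6: row=15, L[15]='d', prepend. Next row=LF[15]=16
  step 7: row=16, L[16]='e', prepend. Next row=LF[16]=19
  step 8: row=19, L[19]='F', prepend. Next row=LF[19]=10
  step 9: row=10, L[10]='C', prepend. Next row=LF[10]=4
  step 10: row=4, L[4]='a', prepend. Next row=LF[4]=11
  step 11: row=11, L[11]='b', prepend. Next row=LF[11]=14
  step 12: row=14, L[14]='C', prepend. Next row=LF[14]=5
  step 13: row=5, L[5]='D', prepend. Next row=LF[5]=7
  step 14: row=7, L[7]='b', prepend. Next row=LF[7]=13
  step 15: row=13, L[13]='e', prepend. Next row=LF[13]=18
  step 16: row=18, L[18]='A', prepend. Next row=LF[18]=1
  step 17: row=1, L[1]='D', prepend. Next row=LF[1]=6
  step 18: row=6, L[6]='E', prepend. Next row=LF[6]=8
  step 19: row=8, L[8]='E', prepend. Next row=LF[8]=9
  step 20: row=9, L[9]='B', prepend. Next row=LF[9]=2
Reversed output: BEEDAebDCbaCFedcbBe$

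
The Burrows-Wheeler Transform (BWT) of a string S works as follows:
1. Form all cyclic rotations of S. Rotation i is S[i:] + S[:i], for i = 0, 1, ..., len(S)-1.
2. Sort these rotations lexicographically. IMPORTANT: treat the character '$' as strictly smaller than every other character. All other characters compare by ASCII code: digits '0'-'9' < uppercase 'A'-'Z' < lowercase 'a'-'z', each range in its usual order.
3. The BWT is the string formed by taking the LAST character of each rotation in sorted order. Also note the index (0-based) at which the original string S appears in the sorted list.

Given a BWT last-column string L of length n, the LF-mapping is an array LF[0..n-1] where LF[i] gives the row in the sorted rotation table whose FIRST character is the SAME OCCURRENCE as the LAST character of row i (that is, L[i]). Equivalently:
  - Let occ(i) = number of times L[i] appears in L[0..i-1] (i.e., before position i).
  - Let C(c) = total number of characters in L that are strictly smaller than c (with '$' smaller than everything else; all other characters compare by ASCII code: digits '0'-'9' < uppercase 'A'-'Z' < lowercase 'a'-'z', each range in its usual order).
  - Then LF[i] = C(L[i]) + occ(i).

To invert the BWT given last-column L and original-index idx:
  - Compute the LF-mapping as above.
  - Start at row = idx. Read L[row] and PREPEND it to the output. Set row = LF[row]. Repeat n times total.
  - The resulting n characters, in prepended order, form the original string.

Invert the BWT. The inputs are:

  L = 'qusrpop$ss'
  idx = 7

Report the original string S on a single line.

LF mapping: 4 9 6 5 2 1 3 0 7 8
Walk LF starting at row 7, prepending L[row]:
  step 1: row=7, L[7]='$', prepend. Next row=LF[7]=0
  step 2: row=0, L[0]='q', prepend. Next row=LF[0]=4
  step 3: row=4, L[4]='p', prepend. Next row=LF[4]=2
  step 4: row=2, L[2]='s', prepend. Next row=LF[2]=6
  step 5: row=6, L[6]='p', prepend. Next row=LF[6]=3
  step 6: row=3, L[3]='r', prepend. Next row=LF[3]=5
  step 7: row=5, L[5]='o', prepend. Next row=LF[5]=1
  step 8: row=1, L[1]='u', prepend. Next row=LF[1]=9
  step 9: row=9, L[9]='s', prepend. Next row=LF[9]=8
  step 10: row=8, L[8]='s', prepend. Next row=LF[8]=7
Reversed output: ssuorpspq$

Answer: ssuorpspq$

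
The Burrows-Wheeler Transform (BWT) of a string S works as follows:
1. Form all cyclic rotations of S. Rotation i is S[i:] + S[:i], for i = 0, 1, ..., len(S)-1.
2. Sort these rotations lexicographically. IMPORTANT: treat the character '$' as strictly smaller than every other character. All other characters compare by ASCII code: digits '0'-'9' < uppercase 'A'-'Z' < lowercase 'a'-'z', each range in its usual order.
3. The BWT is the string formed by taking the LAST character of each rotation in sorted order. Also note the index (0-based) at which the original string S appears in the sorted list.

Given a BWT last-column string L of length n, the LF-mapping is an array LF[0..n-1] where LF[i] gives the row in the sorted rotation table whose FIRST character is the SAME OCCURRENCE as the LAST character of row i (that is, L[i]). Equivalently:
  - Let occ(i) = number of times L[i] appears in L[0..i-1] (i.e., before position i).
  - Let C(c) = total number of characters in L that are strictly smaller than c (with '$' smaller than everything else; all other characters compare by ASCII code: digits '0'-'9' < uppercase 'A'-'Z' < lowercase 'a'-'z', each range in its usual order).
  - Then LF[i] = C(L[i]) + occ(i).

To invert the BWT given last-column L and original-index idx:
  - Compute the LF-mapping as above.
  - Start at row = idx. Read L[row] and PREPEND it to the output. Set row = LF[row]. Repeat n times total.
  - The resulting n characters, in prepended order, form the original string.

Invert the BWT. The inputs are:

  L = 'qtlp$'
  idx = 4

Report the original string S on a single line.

LF mapping: 3 4 1 2 0
Walk LF starting at row 4, prepending L[row]:
  step 1: row=4, L[4]='$', prepend. Next row=LF[4]=0
  step 2: row=0, L[0]='q', prepend. Next row=LF[0]=3
  step 3: row=3, L[3]='p', prepend. Next row=LF[3]=2
  step 4: row=2, L[2]='l', prepend. Next row=LF[2]=1
  step 5: row=1, L[1]='t', prepend. Next row=LF[1]=4
Reversed output: tlpq$

Answer: tlpq$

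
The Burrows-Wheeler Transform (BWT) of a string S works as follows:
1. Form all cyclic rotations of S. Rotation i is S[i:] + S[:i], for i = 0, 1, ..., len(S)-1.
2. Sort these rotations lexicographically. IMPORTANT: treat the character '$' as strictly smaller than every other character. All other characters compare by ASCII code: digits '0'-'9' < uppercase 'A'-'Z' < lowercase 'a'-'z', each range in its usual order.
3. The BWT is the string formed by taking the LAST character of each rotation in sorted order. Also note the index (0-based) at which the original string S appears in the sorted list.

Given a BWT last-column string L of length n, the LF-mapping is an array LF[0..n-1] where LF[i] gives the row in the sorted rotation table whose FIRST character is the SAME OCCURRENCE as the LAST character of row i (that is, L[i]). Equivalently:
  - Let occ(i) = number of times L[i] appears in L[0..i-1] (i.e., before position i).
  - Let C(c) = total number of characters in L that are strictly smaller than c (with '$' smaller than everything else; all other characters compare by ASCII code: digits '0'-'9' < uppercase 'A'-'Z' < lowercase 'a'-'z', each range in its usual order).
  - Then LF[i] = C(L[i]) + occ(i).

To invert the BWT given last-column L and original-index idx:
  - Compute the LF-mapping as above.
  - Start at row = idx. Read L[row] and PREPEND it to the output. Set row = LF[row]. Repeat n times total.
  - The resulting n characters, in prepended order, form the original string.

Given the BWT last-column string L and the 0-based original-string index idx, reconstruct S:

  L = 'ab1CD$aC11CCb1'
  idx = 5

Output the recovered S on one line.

LF mapping: 10 12 1 5 9 0 11 6 2 3 7 8 13 4
Walk LF starting at row 5, prepending L[row]:
  step 1: row=5, L[5]='$', prepend. Next row=LF[5]=0
  step 2: row=0, L[0]='a', prepend. Next row=LF[0]=10
  step 3: row=10, L[10]='C', prepend. Next row=LF[10]=7
  step 4: row=7, L[7]='C', prepend. Next row=LF[7]=6
  step 5: row=6, L[6]='a', prepend. Next row=LF[6]=11
  step 6: row=11, L[11]='C', prepend. Next row=LF[11]=8
  step 7: row=8, L[8]='1', prepend. Next row=LF[8]=2
  step 8: row=2, L[2]='1', prepend. Next row=LF[2]=1
  step 9: row=1, L[1]='b', prepend. Next row=LF[1]=12
  step 10: row=12, L[12]='b', prepend. Next row=LF[12]=13
  step 11: row=13, L[13]='1', prepend. Next row=LF[13]=4
  step 12: row=4, L[4]='D', prepend. Next row=LF[4]=9
  step 13: row=9, L[9]='1', prepend. Next row=LF[9]=3
  step 14: row=3, L[3]='C', prepend. Next row=LF[3]=5
Reversed output: C1D1bb11CaCCa$

Answer: C1D1bb11CaCCa$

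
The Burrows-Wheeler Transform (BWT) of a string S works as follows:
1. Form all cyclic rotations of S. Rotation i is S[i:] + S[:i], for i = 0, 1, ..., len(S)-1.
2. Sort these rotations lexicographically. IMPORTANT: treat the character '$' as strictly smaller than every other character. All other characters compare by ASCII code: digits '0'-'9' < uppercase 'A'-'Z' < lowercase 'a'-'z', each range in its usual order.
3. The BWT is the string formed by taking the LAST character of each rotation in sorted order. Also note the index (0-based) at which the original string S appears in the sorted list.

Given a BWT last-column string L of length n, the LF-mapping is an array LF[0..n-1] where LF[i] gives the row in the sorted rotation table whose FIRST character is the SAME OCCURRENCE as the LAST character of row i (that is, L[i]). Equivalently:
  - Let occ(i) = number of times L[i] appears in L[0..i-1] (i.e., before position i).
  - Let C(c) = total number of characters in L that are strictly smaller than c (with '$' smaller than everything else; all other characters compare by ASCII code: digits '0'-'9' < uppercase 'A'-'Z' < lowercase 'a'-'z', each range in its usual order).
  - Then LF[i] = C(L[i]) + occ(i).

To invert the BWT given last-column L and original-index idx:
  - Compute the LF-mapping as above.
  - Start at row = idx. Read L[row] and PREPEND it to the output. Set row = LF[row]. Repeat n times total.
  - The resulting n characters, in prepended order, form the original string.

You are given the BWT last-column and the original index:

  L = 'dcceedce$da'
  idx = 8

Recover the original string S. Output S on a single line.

Answer: eccaedecdd$

Derivation:
LF mapping: 5 2 3 8 9 6 4 10 0 7 1
Walk LF starting at row 8, prepending L[row]:
  step 1: row=8, L[8]='$', prepend. Next row=LF[8]=0
  step 2: row=0, L[0]='d', prepend. Next row=LF[0]=5
  step 3: row=5, L[5]='d', prepend. Next row=LF[5]=6
  step 4: row=6, L[6]='c', prepend. Next row=LF[6]=4
  step 5: row=4, L[4]='e', prepend. Next row=LF[4]=9
  step 6: row=9, L[9]='d', prepend. Next row=LF[9]=7
  step 7: row=7, L[7]='e', prepend. Next row=LF[7]=10
  step 8: row=10, L[10]='a', prepend. Next row=LF[10]=1
  step 9: row=1, L[1]='c', prepend. Next row=LF[1]=2
  step 10: row=2, L[2]='c', prepend. Next row=LF[2]=3
  step 11: row=3, L[3]='e', prepend. Next row=LF[3]=8
Reversed output: eccaedecdd$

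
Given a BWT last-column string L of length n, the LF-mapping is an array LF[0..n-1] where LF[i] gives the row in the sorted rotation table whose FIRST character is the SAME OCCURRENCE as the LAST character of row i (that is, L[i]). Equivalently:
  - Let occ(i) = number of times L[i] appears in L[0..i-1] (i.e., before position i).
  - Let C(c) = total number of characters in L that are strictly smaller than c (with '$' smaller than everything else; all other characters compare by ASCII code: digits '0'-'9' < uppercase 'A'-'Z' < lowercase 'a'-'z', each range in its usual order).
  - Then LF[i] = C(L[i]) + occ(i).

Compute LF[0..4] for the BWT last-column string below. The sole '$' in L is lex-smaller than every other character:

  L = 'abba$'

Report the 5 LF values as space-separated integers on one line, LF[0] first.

Answer: 1 3 4 2 0

Derivation:
Char counts: '$':1, 'a':2, 'b':2
C (first-col start): C('$')=0, C('a')=1, C('b')=3
L[0]='a': occ=0, LF[0]=C('a')+0=1+0=1
L[1]='b': occ=0, LF[1]=C('b')+0=3+0=3
L[2]='b': occ=1, LF[2]=C('b')+1=3+1=4
L[3]='a': occ=1, LF[3]=C('a')+1=1+1=2
L[4]='$': occ=0, LF[4]=C('$')+0=0+0=0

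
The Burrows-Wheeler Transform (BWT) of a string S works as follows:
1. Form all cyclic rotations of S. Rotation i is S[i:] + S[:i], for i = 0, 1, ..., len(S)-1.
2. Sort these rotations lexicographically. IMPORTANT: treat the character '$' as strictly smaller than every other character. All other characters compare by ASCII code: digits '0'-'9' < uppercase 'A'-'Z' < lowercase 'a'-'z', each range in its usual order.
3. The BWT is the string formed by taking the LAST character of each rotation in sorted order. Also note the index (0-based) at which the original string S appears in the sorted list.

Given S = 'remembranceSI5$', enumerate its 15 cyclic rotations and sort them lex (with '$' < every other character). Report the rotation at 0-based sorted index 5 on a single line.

Answer: branceSI5$remem

Derivation:
All 15 rotations (rotation i = S[i:]+S[:i]):
  rot[0] = remembranceSI5$
  rot[1] = emembranceSI5$r
  rot[2] = membranceSI5$re
  rot[3] = embranceSI5$rem
  rot[4] = mbranceSI5$reme
  rot[5] = branceSI5$remem
  rot[6] = ranceSI5$rememb
  rot[7] = anceSI5$remembr
  rot[8] = nceSI5$remembra
  rot[9] = ceSI5$remembran
  rot[10] = eSI5$remembranc
  rot[11] = SI5$remembrance
  rot[12] = I5$remembranceS
  rot[13] = 5$remembranceSI
  rot[14] = $remembranceSI5
Sorted (with $ < everything):
  sorted[0] = $remembranceSI5
  sorted[1] = 5$remembranceSI
  sorted[2] = I5$remembranceS
  sorted[3] = SI5$remembrance
  sorted[4] = anceSI5$remembr
  sorted[5] = branceSI5$remem
  sorted[6] = ceSI5$remembran
  sorted[7] = eSI5$remembranc
  sorted[8] = embranceSI5$rem
  sorted[9] = emembranceSI5$r
  sorted[10] = mbranceSI5$reme
  sorted[11] = membranceSI5$re
  sorted[12] = nceSI5$remembra
  sorted[13] = ranceSI5$rememb
  sorted[14] = remembranceSI5$
sorted[5] = branceSI5$remem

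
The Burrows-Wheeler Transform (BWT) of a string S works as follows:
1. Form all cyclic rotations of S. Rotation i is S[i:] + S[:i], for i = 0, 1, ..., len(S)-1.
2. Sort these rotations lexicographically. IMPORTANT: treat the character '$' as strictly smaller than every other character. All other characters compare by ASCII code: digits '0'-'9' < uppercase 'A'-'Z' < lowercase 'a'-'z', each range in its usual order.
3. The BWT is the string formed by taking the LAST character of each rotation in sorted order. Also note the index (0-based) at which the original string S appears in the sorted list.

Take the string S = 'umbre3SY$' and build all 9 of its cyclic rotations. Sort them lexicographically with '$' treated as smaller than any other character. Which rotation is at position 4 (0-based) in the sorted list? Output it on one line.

Answer: bre3SY$um

Derivation:
All 9 rotations (rotation i = S[i:]+S[:i]):
  rot[0] = umbre3SY$
  rot[1] = mbre3SY$u
  rot[2] = bre3SY$um
  rot[3] = re3SY$umb
  rot[4] = e3SY$umbr
  rot[5] = 3SY$umbre
  rot[6] = SY$umbre3
  rot[7] = Y$umbre3S
  rot[8] = $umbre3SY
Sorted (with $ < everything):
  sorted[0] = $umbre3SY
  sorted[1] = 3SY$umbre
  sorted[2] = SY$umbre3
  sorted[3] = Y$umbre3S
  sorted[4] = bre3SY$um
  sorted[5] = e3SY$umbr
  sorted[6] = mbre3SY$u
  sorted[7] = re3SY$umb
  sorted[8] = umbre3SY$
sorted[4] = bre3SY$um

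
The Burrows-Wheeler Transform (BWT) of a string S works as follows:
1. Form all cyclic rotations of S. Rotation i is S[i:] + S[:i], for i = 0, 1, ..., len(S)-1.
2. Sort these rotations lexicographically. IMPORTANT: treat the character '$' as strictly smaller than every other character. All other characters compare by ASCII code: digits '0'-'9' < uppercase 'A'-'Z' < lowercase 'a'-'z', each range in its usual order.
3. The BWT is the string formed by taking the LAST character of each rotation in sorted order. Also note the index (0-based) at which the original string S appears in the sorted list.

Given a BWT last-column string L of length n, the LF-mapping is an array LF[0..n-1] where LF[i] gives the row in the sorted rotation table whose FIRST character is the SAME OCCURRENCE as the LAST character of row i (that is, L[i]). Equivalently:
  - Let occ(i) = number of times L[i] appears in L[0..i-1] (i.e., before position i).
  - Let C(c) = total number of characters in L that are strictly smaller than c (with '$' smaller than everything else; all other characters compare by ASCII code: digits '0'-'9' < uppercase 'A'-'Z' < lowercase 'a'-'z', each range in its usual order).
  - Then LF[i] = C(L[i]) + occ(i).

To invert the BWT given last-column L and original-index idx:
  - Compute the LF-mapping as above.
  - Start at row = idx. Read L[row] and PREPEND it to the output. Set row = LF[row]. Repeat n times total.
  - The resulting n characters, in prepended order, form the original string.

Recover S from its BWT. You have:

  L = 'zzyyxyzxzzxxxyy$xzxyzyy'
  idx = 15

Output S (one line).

LF mapping: 16 17 8 9 1 10 18 2 19 20 3 4 5 11 12 0 6 21 7 13 22 14 15
Walk LF starting at row 15, prepending L[row]:
  step 1: row=15, L[15]='$', prepend. Next row=LF[15]=0
  step 2: row=0, L[0]='z', prepend. Next row=LF[0]=16
  step 3: row=16, L[16]='x', prepend. Next row=LF[16]=6
  step 4: row=6, L[6]='z', prepend. Next row=LF[6]=18
  step 5: row=18, L[18]='x', prepend. Next row=LF[18]=7
  step 6: row=7, L[7]='x', prepend. Next row=LF[7]=2
  step 7: row=2, L[2]='y', prepend. Next row=LF[2]=8
  step 8: row=8, L[8]='z', prepend. Next row=LF[8]=19
  step 9: row=19, L[19]='y', prepend. Next row=LF[19]=13
  step 10: row=13, L[13]='y', prepend. Next row=LF[13]=11
  step 11: row=11, L[11]='x', prepend. Next row=LF[11]=4
  step 12: row=4, L[4]='x', prepend. Next row=LF[4]=1
  step 13: row=1, L[1]='z', prepend. Next row=LF[1]=17
  step 14: row=17, L[17]='z', prepend. Next row=LF[17]=21
  step 15: row=21, L[21]='y', prepend. Next row=LF[21]=14
  step 16: row=14, L[14]='y', prepend. Next row=LF[14]=12
  step 17: row=12, L[12]='x', prepend. Next row=LF[12]=5
  step 18: row=5, L[5]='y', prepend. Next row=LF[5]=10
  step 19: row=10, L[10]='x', prepend. Next row=LF[10]=3
  step 20: row=3, L[3]='y', prepend. Next row=LF[3]=9
  step 21: row=9, L[9]='z', prepend. Next row=LF[9]=20
  step 22: row=20, L[20]='z', prepend. Next row=LF[20]=22
  step 23: row=22, L[22]='y', prepend. Next row=LF[22]=15
Reversed output: yzzyxyxyyzzxxyyzyxxzxz$

Answer: yzzyxyxyyzzxxyyzyxxzxz$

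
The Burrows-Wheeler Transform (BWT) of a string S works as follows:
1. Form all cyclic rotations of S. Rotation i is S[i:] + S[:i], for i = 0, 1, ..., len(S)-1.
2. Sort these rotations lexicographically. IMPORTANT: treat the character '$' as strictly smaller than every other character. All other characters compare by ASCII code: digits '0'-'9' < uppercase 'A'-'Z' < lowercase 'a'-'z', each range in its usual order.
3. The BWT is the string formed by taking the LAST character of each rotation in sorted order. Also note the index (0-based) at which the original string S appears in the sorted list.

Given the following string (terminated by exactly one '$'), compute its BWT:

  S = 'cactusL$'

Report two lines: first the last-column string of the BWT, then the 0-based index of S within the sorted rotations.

Answer: Lsc$auct
3

Derivation:
All 8 rotations (rotation i = S[i:]+S[:i]):
  rot[0] = cactusL$
  rot[1] = actusL$c
  rot[2] = ctusL$ca
  rot[3] = tusL$cac
  rot[4] = usL$cact
  rot[5] = sL$cactu
  rot[6] = L$cactus
  rot[7] = $cactusL
Sorted (with $ < everything):
  sorted[0] = $cactusL  (last char: 'L')
  sorted[1] = L$cactus  (last char: 's')
  sorted[2] = actusL$c  (last char: 'c')
  sorted[3] = cactusL$  (last char: '$')
  sorted[4] = ctusL$ca  (last char: 'a')
  sorted[5] = sL$cactu  (last char: 'u')
  sorted[6] = tusL$cac  (last char: 'c')
  sorted[7] = usL$cact  (last char: 't')
Last column: Lsc$auct
Original string S is at sorted index 3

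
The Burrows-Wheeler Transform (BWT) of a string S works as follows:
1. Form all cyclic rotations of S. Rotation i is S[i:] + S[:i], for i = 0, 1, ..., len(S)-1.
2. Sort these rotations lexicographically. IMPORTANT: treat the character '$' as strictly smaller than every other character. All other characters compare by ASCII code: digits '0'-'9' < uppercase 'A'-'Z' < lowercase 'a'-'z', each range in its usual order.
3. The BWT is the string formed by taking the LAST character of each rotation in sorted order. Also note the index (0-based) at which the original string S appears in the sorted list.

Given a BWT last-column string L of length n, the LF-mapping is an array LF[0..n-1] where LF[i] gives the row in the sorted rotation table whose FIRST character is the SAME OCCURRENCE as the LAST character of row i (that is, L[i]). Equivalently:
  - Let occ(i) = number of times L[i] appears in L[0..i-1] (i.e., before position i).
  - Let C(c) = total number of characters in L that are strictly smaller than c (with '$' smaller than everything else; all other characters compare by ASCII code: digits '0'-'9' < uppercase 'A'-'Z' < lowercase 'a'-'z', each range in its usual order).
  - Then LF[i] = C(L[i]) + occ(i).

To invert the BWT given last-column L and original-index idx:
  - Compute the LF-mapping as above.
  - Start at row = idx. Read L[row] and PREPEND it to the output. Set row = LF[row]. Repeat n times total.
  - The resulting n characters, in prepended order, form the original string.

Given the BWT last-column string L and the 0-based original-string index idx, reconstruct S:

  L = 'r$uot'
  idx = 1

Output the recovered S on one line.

LF mapping: 2 0 4 1 3
Walk LF starting at row 1, prepending L[row]:
  step 1: row=1, L[1]='$', prepend. Next row=LF[1]=0
  step 2: row=0, L[0]='r', prepend. Next row=LF[0]=2
  step 3: row=2, L[2]='u', prepend. Next row=LF[2]=4
  step 4: row=4, L[4]='t', prepend. Next row=LF[4]=3
  step 5: row=3, L[3]='o', prepend. Next row=LF[3]=1
Reversed output: otur$

Answer: otur$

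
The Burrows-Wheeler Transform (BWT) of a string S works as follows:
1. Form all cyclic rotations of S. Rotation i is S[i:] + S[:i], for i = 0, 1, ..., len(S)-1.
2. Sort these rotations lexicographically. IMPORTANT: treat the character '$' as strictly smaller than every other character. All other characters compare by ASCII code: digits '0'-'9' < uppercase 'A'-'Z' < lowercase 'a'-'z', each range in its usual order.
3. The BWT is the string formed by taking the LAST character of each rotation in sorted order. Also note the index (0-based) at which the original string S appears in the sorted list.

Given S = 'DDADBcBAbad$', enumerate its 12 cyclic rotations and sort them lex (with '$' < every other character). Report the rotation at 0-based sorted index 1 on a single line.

Answer: ADBcBAbad$DD

Derivation:
All 12 rotations (rotation i = S[i:]+S[:i]):
  rot[0] = DDADBcBAbad$
  rot[1] = DADBcBAbad$D
  rot[2] = ADBcBAbad$DD
  rot[3] = DBcBAbad$DDA
  rot[4] = BcBAbad$DDAD
  rot[5] = cBAbad$DDADB
  rot[6] = BAbad$DDADBc
  rot[7] = Abad$DDADBcB
  rot[8] = bad$DDADBcBA
  rot[9] = ad$DDADBcBAb
  rot[10] = d$DDADBcBAba
  rot[11] = $DDADBcBAbad
Sorted (with $ < everything):
  sorted[0] = $DDADBcBAbad
  sorted[1] = ADBcBAbad$DD
  sorted[2] = Abad$DDADBcB
  sorted[3] = BAbad$DDADBc
  sorted[4] = BcBAbad$DDAD
  sorted[5] = DADBcBAbad$D
  sorted[6] = DBcBAbad$DDA
  sorted[7] = DDADBcBAbad$
  sorted[8] = ad$DDADBcBAb
  sorted[9] = bad$DDADBcBA
  sorted[10] = cBAbad$DDADB
  sorted[11] = d$DDADBcBAba
sorted[1] = ADBcBAbad$DD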